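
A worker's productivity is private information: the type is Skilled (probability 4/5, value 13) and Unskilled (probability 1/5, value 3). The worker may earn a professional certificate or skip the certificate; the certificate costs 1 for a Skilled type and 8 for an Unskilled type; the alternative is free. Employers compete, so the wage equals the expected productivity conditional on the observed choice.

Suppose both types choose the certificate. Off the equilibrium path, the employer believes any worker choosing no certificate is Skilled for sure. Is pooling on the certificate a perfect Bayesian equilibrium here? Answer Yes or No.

On path, the employer holds the prior and pays 4/5·13 + 1/5·3 = 11. Off path (no certificate), believing Skilled, it pays 13.
Skilled: the certificate nets 11 − 1 = 10; no certificate nets 13. Skilled would deviate.
Unskilled: the certificate nets 11 − 8 = 3; no certificate nets 13. Unskilled would deviate.
A type deviates, so pooling fails.

No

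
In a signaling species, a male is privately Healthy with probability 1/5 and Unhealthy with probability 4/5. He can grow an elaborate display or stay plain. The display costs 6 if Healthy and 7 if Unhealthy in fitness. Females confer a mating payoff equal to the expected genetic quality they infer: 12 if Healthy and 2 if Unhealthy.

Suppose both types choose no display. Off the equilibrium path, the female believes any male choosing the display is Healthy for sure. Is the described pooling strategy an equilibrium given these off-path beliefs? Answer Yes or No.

No

On path, the female holds the prior and pays 1/5·12 + 4/5·2 = 4. Off path (the display), believing Healthy, it pays 12.
Healthy: no display nets 4; the display nets 12 − 6 = 6. Healthy would deviate.
Unhealthy: no display nets 4; the display nets 12 − 7 = 5. Unhealthy would deviate.
A type deviates, so pooling fails.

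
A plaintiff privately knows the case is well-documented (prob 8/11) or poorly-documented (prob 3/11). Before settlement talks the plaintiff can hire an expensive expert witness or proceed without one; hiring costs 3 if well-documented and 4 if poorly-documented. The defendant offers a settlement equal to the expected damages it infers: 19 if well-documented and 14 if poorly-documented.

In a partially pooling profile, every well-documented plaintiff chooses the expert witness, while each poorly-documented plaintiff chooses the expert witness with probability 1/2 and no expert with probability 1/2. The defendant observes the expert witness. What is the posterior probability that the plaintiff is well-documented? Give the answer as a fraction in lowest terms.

P(the expert witness) = (8/11)·1 + (3/11)·(1/2) = 19/22.
By Bayes' rule, P(well-documented | the expert witness) = (8/11) / (19/22) = 16/19.

16/19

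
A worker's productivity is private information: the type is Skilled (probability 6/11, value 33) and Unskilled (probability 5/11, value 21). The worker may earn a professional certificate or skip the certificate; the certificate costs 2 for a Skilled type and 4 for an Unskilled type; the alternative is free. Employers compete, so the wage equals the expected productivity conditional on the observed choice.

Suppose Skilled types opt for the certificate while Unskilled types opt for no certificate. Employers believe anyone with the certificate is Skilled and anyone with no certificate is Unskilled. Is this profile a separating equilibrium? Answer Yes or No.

Under these beliefs, the certificate earns wage 33 and no certificate earns wage 21.
Skilled: the certificate nets 33 − 2 = 31; no certificate nets 21. Skilled prefers the certificate.
Unskilled: the certificate nets 33 − 4 = 29; no certificate nets 21. Unskilled would deviate to the certificate.
Unskilled has a profitable deviation, so the profile is not an equilibrium.

No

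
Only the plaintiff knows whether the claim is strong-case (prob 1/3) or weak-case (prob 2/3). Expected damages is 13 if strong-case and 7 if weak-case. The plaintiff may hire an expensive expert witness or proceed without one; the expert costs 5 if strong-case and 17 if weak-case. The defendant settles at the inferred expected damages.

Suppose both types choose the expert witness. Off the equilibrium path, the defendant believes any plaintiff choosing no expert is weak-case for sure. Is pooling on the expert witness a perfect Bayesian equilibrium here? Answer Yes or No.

On path, the defendant holds the prior and pays 1/3·13 + 2/3·7 = 9. Off path (no expert), believing weak-case, it pays 7.
strong-case: the expert witness nets 9 − 5 = 4; no expert nets 7. strong-case would deviate.
weak-case: the expert witness nets 9 − 17 = -8; no expert nets 7. weak-case would deviate.
A type deviates, so pooling fails.

No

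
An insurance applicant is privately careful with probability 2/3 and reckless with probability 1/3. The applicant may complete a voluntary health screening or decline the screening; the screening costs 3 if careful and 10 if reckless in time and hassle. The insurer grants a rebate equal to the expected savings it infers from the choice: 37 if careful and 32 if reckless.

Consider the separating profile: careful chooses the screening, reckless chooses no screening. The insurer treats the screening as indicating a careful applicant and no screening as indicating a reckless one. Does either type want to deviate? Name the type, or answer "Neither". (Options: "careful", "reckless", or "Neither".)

The screening pays 37; no screening pays 32.
careful: assigned the screening, nets 37 − 3 = 34; deviating to no screening nets 32.
reckless: assigned no screening, nets 32; deviating to the screening nets 37 − 10 = 27.
Both types strictly prefer their assigned action; no profitable deviation.

Neither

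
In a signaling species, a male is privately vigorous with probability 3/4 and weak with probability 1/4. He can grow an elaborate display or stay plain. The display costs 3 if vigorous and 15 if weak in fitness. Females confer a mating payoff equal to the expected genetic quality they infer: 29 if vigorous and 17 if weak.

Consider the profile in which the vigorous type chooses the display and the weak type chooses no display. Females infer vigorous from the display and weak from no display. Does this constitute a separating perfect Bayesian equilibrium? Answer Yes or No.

Yes

Under these beliefs, the display earns mating payoff 29 and no display earns mating payoff 17.
vigorous: the display nets 29 − 3 = 26; no display nets 17. vigorous prefers the display.
weak: the display nets 29 − 15 = 14; no display nets 17. weak prefers no display.
Neither type deviates, so the separating profile is an equilibrium.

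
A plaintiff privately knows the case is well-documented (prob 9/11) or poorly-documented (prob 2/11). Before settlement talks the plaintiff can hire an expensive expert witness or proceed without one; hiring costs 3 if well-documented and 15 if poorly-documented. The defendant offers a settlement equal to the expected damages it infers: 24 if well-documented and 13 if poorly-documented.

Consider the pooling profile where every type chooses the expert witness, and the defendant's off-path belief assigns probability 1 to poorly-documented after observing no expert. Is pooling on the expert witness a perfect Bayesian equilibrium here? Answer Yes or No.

On path, the defendant holds the prior and pays 9/11·24 + 2/11·13 = 22. Off path (no expert), believing poorly-documented, it pays 13.
well-documented: the expert witness nets 22 − 3 = 19; no expert nets 13. well-documented stays.
poorly-documented: the expert witness nets 22 − 15 = 7; no expert nets 13. poorly-documented would deviate.
A type deviates, so pooling fails.

No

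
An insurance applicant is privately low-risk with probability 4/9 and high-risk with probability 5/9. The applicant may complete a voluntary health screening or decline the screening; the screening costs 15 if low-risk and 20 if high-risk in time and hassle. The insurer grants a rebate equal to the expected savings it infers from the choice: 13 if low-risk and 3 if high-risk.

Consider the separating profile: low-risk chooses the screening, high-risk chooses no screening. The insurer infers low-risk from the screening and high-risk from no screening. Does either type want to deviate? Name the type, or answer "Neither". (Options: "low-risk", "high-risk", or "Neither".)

low-risk

The screening pays 13; no screening pays 3.
low-risk: assigned the screening, nets 13 − 15 = -2; deviating to no screening nets 3.
high-risk: assigned no screening, nets 3; deviating to the screening nets 13 − 20 = -7.
The low-risk type gains 5 by deviating.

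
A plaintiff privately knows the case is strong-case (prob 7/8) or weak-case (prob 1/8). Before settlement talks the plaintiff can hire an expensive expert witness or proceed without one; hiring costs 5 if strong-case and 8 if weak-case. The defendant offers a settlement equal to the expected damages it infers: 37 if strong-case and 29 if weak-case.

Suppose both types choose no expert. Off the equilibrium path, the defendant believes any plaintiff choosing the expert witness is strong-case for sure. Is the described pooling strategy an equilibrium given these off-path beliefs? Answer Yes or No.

Yes

On path, the defendant holds the prior and pays 7/8·37 + 1/8·29 = 36. Off path (the expert witness), believing strong-case, it pays 37.
strong-case: no expert nets 36; the expert witness nets 37 − 5 = 32. strong-case stays.
weak-case: no expert nets 36; the expert witness nets 37 − 8 = 29. weak-case stays.
No type deviates, so pooling is sustained.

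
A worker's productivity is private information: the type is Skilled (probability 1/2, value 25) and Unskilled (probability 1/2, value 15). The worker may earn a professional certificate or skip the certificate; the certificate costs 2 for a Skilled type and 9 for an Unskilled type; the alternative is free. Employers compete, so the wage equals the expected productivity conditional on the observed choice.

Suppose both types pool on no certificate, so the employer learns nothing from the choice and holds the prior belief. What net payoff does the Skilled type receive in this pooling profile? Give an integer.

20

Pooled wage = 1/2·25 + 1/2·15 = 20.
Skilled pays no cost for no certificate, so net payoff = 20.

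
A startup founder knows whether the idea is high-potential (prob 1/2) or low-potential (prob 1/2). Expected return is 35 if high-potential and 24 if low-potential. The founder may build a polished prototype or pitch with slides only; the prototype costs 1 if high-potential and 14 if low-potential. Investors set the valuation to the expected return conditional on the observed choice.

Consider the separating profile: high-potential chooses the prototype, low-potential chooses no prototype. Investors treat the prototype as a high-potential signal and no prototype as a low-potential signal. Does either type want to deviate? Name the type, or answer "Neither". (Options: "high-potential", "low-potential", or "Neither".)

Neither

The prototype pays 35; no prototype pays 24.
high-potential: assigned the prototype, nets 35 − 1 = 34; deviating to no prototype nets 24.
low-potential: assigned no prototype, nets 24; deviating to the prototype nets 35 − 14 = 21.
Both types strictly prefer their assigned action; no profitable deviation.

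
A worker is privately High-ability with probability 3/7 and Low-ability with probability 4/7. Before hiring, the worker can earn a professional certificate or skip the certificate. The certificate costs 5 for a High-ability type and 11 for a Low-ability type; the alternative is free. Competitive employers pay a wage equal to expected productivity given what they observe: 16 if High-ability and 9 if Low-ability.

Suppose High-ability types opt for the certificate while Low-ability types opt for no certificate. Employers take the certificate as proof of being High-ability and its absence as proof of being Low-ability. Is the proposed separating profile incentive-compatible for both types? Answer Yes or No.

Under these beliefs, the certificate earns wage 16 and no certificate earns wage 9.
High-ability: the certificate nets 16 − 5 = 11; no certificate nets 9. High-ability prefers the certificate.
Low-ability: the certificate nets 16 − 11 = 5; no certificate nets 9. Low-ability prefers no certificate.
Neither type deviates, so the separating profile is an equilibrium.

Yes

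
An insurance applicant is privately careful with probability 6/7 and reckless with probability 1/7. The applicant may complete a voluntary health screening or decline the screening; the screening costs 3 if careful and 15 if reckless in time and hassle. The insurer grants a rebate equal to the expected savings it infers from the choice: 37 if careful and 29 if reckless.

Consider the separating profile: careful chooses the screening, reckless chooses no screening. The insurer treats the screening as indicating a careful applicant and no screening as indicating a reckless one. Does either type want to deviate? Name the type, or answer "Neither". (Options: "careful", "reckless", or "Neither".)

The screening pays 37; no screening pays 29.
careful: assigned the screening, nets 37 − 3 = 34; deviating to no screening nets 29.
reckless: assigned no screening, nets 29; deviating to the screening nets 37 − 15 = 22.
Both types strictly prefer their assigned action; no profitable deviation.

Neither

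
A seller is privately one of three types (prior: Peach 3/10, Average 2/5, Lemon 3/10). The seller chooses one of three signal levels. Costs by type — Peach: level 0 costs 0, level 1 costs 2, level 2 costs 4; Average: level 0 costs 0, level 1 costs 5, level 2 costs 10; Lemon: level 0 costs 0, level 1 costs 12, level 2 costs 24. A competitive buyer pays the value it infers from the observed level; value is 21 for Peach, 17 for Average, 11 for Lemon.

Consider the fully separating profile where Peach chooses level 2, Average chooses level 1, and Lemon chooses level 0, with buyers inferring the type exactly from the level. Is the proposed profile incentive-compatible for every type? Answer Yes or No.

Yes

Separating prices: level 2 → 21, level 1 → 17, level 0 → 11.
Peach (assigned level 2): level 0: 11 − 0 = 11; level 1: 17 − 2 = 15; level 2: 21 − 4 = 17. Peach stays.
Average (assigned level 1): level 0: 11 − 0 = 11; level 1: 17 − 5 = 12; level 2: 21 − 10 = 11. Average stays.
Lemon (assigned level 0): level 0: 11 − 0 = 11; level 1: 17 − 12 = 5; level 2: 21 − 24 = -3. Lemon stays.
Every type prefers its assigned level; separation holds.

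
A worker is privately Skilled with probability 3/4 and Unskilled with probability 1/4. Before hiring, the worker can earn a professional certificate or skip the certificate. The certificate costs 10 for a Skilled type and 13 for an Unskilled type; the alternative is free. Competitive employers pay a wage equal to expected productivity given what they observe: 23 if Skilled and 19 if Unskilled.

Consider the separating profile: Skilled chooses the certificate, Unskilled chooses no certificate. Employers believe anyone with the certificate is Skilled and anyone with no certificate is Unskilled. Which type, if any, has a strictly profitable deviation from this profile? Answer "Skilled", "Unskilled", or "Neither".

Skilled

The certificate pays 23; no certificate pays 19.
Skilled: assigned the certificate, nets 23 − 10 = 13; deviating to no certificate nets 19.
Unskilled: assigned no certificate, nets 19; deviating to the certificate nets 23 − 13 = 10.
The Skilled type gains 6 by deviating.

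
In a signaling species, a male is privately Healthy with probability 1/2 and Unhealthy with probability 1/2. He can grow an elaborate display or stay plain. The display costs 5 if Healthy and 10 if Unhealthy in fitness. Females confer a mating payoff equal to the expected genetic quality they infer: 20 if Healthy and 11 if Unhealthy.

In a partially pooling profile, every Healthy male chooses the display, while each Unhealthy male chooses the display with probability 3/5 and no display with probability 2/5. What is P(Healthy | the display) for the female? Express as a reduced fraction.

P(the display) = (1/2)·1 + (1/2)·(3/5) = 4/5.
By Bayes' rule, P(Healthy | the display) = (1/2) / (4/5) = 5/8.

5/8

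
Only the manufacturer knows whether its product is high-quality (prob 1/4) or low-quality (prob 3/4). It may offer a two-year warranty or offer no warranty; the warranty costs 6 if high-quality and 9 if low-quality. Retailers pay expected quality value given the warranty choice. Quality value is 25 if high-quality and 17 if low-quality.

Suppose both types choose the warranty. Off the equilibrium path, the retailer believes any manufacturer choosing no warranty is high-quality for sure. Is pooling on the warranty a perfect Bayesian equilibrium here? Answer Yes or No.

No

On path, the retailer holds the prior and pays 1/4·25 + 3/4·17 = 19. Off path (no warranty), believing high-quality, it pays 25.
high-quality: the warranty nets 19 − 6 = 13; no warranty nets 25. high-quality would deviate.
low-quality: the warranty nets 19 − 9 = 10; no warranty nets 25. low-quality would deviate.
A type deviates, so pooling fails.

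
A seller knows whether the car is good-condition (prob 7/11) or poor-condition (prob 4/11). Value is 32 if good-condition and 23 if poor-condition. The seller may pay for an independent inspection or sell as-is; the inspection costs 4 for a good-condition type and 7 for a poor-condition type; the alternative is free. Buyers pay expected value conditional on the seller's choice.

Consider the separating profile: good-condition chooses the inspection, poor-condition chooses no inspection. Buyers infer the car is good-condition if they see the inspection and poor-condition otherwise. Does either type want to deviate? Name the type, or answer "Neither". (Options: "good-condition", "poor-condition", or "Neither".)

The inspection pays 32; no inspection pays 23.
good-condition: assigned the inspection, nets 32 − 4 = 28; deviating to no inspection nets 23.
poor-condition: assigned no inspection, nets 23; deviating to the inspection nets 32 − 7 = 25.
The poor-condition type gains 2 by deviating.

poor-condition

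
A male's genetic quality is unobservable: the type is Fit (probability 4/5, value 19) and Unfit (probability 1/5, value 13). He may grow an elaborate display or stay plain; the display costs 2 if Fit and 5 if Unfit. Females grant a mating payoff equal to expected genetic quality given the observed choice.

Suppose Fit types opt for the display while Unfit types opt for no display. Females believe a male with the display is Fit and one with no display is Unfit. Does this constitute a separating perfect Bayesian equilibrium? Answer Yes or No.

Under these beliefs, the display earns mating payoff 19 and no display earns mating payoff 13.
Fit: the display nets 19 − 2 = 17; no display nets 13. Fit prefers the display.
Unfit: the display nets 19 − 5 = 14; no display nets 13. Unfit would deviate to the display.
Unfit has a profitable deviation, so the profile is not an equilibrium.

No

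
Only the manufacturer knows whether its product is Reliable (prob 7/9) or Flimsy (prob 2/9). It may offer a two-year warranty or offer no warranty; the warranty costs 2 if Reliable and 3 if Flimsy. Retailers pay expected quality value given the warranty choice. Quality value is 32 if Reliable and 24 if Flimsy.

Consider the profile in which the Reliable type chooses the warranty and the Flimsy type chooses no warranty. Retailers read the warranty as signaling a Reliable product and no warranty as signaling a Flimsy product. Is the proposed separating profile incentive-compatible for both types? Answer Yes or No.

Under these beliefs, the warranty earns price 32 and no warranty earns price 24.
Reliable: the warranty nets 32 − 2 = 30; no warranty nets 24. Reliable prefers the warranty.
Flimsy: the warranty nets 32 − 3 = 29; no warranty nets 24. Flimsy would deviate to the warranty.
Flimsy has a profitable deviation, so the profile is not an equilibrium.

No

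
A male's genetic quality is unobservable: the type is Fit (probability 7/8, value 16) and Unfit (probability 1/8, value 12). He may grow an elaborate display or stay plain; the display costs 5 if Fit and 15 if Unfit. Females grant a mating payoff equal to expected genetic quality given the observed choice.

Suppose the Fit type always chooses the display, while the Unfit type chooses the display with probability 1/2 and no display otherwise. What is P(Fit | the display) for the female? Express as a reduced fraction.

14/15

P(the display) = (7/8)·1 + (1/8)·(1/2) = 15/16.
By Bayes' rule, P(Fit | the display) = (7/8) / (15/16) = 14/15.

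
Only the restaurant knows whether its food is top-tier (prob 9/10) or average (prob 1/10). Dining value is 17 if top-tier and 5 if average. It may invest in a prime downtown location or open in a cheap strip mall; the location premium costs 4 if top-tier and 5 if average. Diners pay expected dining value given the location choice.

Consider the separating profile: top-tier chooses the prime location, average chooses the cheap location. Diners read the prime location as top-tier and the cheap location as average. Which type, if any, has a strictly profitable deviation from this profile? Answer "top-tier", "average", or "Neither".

The prime location pays 17; the cheap location pays 5.
top-tier: assigned the prime location, nets 17 − 4 = 13; deviating to the cheap location nets 5.
average: assigned the cheap location, nets 5; deviating to the prime location nets 17 − 5 = 12.
The average type gains 7 by deviating.

average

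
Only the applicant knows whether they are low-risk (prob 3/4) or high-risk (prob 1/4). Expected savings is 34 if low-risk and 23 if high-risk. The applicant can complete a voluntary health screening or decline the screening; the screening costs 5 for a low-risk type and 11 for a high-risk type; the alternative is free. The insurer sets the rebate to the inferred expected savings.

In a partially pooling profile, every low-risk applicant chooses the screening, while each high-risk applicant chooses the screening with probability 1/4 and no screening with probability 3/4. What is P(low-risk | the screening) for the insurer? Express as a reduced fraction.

P(the screening) = (3/4)·1 + (1/4)·(1/4) = 13/16.
By Bayes' rule, P(low-risk | the screening) = (3/4) / (13/16) = 12/13.

12/13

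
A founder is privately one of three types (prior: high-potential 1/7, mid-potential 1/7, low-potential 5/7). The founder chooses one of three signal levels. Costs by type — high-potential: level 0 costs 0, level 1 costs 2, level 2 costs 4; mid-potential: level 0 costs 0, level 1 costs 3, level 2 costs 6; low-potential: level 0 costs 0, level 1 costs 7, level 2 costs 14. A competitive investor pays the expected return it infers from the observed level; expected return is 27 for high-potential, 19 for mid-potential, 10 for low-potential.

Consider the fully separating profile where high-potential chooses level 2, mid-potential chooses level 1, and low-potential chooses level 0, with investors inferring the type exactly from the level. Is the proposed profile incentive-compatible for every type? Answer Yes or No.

Separating valuations: level 2 → 27, level 1 → 19, level 0 → 10.
high-potential (assigned level 2): level 0: 10 − 0 = 10; level 1: 19 − 2 = 17; level 2: 27 − 4 = 23. high-potential stays.
mid-potential (assigned level 1): level 0: 10 − 0 = 10; level 1: 19 − 3 = 16; level 2: 27 − 6 = 21. mid-potential prefers level 2.
low-potential (assigned level 0): level 0: 10 − 0 = 10; level 1: 19 − 7 = 12; level 2: 27 − 14 = 13. low-potential prefers level 2.
At least one type deviates; the separating profile fails.

No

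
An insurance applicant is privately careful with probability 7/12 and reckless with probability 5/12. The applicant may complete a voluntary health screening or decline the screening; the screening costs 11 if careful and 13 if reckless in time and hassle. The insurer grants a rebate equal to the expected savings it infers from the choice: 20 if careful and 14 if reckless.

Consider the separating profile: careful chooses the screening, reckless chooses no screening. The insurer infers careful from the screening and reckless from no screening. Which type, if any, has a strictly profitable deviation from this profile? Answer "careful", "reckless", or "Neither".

The screening pays 20; no screening pays 14.
careful: assigned the screening, nets 20 − 11 = 9; deviating to no screening nets 14.
reckless: assigned no screening, nets 14; deviating to the screening nets 20 − 13 = 7.
The careful type gains 5 by deviating.

careful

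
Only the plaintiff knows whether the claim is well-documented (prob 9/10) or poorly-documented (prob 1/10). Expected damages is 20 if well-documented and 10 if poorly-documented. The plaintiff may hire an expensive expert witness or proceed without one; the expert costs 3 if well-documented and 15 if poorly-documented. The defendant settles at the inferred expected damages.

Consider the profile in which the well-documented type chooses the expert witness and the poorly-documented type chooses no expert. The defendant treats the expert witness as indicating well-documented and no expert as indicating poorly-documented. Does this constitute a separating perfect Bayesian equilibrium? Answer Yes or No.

Yes

Under these beliefs, the expert witness earns settlement 20 and no expert earns settlement 10.
well-documented: the expert witness nets 20 − 3 = 17; no expert nets 10. well-documented prefers the expert witness.
poorly-documented: the expert witness nets 20 − 15 = 5; no expert nets 10. poorly-documented prefers no expert.
Neither type deviates, so the separating profile is an equilibrium.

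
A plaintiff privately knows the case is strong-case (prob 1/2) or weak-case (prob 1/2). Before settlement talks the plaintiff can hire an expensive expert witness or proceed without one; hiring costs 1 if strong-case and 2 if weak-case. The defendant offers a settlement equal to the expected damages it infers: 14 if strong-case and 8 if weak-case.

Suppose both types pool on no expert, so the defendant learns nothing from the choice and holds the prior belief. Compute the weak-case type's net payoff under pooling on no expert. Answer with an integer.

11

Pooled settlement = 1/2·14 + 1/2·8 = 11.
weak-case pays no cost for no expert, so net payoff = 11.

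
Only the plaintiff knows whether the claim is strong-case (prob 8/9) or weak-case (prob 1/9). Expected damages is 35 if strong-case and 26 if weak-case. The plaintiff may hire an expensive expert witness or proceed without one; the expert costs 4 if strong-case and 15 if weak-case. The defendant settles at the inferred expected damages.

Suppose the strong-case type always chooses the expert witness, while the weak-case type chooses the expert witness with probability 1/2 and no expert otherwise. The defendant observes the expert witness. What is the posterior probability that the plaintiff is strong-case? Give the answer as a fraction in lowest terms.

P(the expert witness) = (8/9)·1 + (1/9)·(1/2) = 17/18.
By Bayes' rule, P(strong-case | the expert witness) = (8/9) / (17/18) = 16/17.

16/17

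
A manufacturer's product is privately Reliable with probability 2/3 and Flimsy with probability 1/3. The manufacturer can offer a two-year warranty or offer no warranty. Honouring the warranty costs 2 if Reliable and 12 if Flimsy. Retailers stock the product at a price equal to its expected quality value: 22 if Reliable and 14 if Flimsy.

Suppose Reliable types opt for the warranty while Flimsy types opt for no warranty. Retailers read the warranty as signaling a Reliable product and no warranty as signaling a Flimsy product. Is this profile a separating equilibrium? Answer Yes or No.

Yes

Under these beliefs, the warranty earns price 22 and no warranty earns price 14.
Reliable: the warranty nets 22 − 2 = 20; no warranty nets 14. Reliable prefers the warranty.
Flimsy: the warranty nets 22 − 12 = 10; no warranty nets 14. Flimsy prefers no warranty.
Neither type deviates, so the separating profile is an equilibrium.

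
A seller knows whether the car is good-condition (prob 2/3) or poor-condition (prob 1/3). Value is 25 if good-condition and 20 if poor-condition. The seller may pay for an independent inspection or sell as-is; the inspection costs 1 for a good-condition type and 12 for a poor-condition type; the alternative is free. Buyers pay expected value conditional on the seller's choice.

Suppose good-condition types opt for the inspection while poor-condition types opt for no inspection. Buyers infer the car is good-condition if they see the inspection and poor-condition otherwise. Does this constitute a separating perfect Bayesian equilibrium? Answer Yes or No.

Yes

Under these beliefs, the inspection earns price 25 and no inspection earns price 20.
good-condition: the inspection nets 25 − 1 = 24; no inspection nets 20. good-condition prefers the inspection.
poor-condition: the inspection nets 25 − 12 = 13; no inspection nets 20. poor-condition prefers no inspection.
Neither type deviates, so the separating profile is an equilibrium.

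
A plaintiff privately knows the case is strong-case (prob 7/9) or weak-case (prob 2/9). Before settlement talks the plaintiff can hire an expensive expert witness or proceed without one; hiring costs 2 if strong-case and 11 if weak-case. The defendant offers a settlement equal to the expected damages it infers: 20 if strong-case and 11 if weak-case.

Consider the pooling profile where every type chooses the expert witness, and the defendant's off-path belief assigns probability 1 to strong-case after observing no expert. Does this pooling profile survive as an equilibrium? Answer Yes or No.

No

On path, the defendant holds the prior and pays 7/9·20 + 2/9·11 = 18. Off path (no expert), believing strong-case, it pays 20.
strong-case: the expert witness nets 18 − 2 = 16; no expert nets 20. strong-case would deviate.
weak-case: the expert witness nets 18 − 11 = 7; no expert nets 20. weak-case would deviate.
A type deviates, so pooling fails.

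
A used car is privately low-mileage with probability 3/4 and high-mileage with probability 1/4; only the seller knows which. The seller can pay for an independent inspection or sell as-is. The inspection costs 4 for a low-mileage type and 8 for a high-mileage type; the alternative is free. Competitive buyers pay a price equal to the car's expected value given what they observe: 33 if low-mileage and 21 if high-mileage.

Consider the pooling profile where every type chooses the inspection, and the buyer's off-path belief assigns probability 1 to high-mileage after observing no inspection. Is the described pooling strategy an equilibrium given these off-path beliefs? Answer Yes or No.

On path, the buyer holds the prior and pays 3/4·33 + 1/4·21 = 30. Off path (no inspection), believing high-mileage, it pays 21.
low-mileage: the inspection nets 30 − 4 = 26; no inspection nets 21. low-mileage stays.
high-mileage: the inspection nets 30 − 8 = 22; no inspection nets 21. high-mileage stays.
No type deviates, so pooling is sustained.

Yes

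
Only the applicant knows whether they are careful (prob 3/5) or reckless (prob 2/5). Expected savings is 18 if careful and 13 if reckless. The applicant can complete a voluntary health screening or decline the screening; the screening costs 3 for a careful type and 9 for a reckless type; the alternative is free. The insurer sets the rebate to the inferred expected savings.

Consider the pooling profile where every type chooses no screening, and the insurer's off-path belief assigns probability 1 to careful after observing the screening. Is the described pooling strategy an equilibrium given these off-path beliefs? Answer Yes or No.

On path, the insurer holds the prior and pays 3/5·18 + 2/5·13 = 16. Off path (the screening), believing careful, it pays 18.
careful: no screening nets 16; the screening nets 18 − 3 = 15. careful stays.
reckless: no screening nets 16; the screening nets 18 − 9 = 9. reckless stays.
No type deviates, so pooling is sustained.

Yes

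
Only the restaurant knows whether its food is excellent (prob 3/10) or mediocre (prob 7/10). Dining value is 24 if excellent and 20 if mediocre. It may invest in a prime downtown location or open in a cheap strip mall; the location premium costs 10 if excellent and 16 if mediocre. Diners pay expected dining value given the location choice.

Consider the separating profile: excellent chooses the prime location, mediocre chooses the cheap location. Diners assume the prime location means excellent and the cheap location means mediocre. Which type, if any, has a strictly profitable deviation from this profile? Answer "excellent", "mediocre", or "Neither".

The prime location pays 24; the cheap location pays 20.
excellent: assigned the prime location, nets 24 − 10 = 14; deviating to the cheap location nets 20.
mediocre: assigned the cheap location, nets 20; deviating to the prime location nets 24 − 16 = 8.
The excellent type gains 6 by deviating.

excellent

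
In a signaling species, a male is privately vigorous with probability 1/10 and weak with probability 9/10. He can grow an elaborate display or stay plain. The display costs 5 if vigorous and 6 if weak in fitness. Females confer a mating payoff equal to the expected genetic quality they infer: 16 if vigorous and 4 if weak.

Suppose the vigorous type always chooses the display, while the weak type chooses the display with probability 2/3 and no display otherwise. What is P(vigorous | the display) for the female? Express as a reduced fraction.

P(the display) = (1/10)·1 + (9/10)·(2/3) = 7/10.
By Bayes' rule, P(vigorous | the display) = (1/10) / (7/10) = 1/7.

1/7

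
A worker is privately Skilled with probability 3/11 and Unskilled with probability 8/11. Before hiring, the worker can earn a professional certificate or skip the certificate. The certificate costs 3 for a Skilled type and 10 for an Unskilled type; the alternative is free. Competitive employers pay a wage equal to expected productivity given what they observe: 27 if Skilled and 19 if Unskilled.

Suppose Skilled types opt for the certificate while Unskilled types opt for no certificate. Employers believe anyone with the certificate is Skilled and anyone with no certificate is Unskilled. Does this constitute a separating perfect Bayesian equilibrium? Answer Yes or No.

Yes

Under these beliefs, the certificate earns wage 27 and no certificate earns wage 19.
Skilled: the certificate nets 27 − 3 = 24; no certificate nets 19. Skilled prefers the certificate.
Unskilled: the certificate nets 27 − 10 = 17; no certificate nets 19. Unskilled prefers no certificate.
Neither type deviates, so the separating profile is an equilibrium.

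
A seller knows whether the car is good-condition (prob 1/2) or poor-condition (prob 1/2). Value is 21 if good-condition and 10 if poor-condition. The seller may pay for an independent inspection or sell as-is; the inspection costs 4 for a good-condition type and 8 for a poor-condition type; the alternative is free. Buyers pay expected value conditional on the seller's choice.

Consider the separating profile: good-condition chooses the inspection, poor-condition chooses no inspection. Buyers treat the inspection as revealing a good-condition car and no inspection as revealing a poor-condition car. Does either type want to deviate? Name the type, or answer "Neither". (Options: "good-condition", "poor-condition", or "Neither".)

The inspection pays 21; no inspection pays 10.
good-condition: assigned the inspection, nets 21 − 4 = 17; deviating to no inspection nets 10.
poor-condition: assigned no inspection, nets 10; deviating to the inspection nets 21 − 8 = 13.
The poor-condition type gains 3 by deviating.

poor-condition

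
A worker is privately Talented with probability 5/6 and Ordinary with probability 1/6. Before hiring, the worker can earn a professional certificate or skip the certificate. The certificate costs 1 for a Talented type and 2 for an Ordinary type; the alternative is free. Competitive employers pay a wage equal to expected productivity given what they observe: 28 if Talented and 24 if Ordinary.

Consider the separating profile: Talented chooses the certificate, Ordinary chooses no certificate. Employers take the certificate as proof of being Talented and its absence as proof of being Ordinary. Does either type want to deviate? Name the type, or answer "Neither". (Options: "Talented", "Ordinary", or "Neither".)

Ordinary

The certificate pays 28; no certificate pays 24.
Talented: assigned the certificate, nets 28 − 1 = 27; deviating to no certificate nets 24.
Ordinary: assigned no certificate, nets 24; deviating to the certificate nets 28 − 2 = 26.
The Ordinary type gains 2 by deviating.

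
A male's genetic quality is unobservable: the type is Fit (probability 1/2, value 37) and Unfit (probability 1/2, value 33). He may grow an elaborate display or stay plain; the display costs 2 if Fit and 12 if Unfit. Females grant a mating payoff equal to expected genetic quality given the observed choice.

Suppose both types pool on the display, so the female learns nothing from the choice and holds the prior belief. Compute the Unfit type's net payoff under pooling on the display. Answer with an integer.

Pooled mating payoff = 1/2·37 + 1/2·33 = 35.
Unfit pays cost 12 for the display, so net payoff = 35 − 12 = 23.

23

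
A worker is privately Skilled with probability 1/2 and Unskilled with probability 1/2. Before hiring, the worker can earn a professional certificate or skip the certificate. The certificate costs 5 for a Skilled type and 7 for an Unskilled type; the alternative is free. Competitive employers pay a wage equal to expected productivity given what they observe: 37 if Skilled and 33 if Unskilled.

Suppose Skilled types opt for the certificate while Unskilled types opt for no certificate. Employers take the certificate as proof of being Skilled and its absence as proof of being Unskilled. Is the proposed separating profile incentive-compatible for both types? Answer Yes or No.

Under these beliefs, the certificate earns wage 37 and no certificate earns wage 33.
Skilled: the certificate nets 37 − 5 = 32; no certificate nets 33. Skilled would deviate to no certificate.
Unskilled: the certificate nets 37 − 7 = 30; no certificate nets 33. Unskilled prefers no certificate.
Skilled has a profitable deviation, so the profile is not an equilibrium.

No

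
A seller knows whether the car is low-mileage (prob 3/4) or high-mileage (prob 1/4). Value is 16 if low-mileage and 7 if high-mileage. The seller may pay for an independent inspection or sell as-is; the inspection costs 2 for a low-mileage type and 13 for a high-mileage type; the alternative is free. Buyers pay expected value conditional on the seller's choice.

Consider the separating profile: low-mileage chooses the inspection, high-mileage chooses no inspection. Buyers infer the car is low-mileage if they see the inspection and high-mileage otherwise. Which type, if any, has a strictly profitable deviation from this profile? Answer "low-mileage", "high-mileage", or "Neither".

Neither

The inspection pays 16; no inspection pays 7.
low-mileage: assigned the inspection, nets 16 − 2 = 14; deviating to no inspection nets 7.
high-mileage: assigned no inspection, nets 7; deviating to the inspection nets 16 − 13 = 3.
Both types strictly prefer their assigned action; no profitable deviation.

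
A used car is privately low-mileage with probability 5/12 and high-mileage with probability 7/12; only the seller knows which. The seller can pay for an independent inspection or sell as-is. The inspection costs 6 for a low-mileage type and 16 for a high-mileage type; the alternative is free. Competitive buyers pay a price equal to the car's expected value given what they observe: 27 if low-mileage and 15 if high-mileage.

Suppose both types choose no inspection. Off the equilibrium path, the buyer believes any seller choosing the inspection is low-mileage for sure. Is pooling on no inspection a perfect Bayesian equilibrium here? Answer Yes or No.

On path, the buyer holds the prior and pays 5/12·27 + 7/12·15 = 20. Off path (the inspection), believing low-mileage, it pays 27.
low-mileage: no inspection nets 20; the inspection nets 27 − 6 = 21. low-mileage would deviate.
high-mileage: no inspection nets 20; the inspection nets 27 − 16 = 11. high-mileage stays.
A type deviates, so pooling fails.

No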